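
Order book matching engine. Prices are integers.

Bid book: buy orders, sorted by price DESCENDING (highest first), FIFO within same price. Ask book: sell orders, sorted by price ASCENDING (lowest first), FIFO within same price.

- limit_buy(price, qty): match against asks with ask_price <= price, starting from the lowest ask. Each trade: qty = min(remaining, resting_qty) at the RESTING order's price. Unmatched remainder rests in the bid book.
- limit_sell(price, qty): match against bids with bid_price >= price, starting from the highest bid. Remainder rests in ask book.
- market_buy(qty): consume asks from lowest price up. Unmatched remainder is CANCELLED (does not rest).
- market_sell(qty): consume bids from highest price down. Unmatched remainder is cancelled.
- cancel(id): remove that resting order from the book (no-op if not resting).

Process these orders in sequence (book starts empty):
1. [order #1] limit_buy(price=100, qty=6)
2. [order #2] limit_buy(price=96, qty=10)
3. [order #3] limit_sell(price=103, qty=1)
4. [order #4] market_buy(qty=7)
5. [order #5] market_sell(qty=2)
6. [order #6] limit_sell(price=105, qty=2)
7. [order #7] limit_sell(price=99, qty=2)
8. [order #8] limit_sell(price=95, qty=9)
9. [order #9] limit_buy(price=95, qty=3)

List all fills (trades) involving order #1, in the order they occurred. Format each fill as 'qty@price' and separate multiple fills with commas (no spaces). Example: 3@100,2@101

Answer: 2@100,2@100,2@100

Derivation:
After op 1 [order #1] limit_buy(price=100, qty=6): fills=none; bids=[#1:6@100] asks=[-]
After op 2 [order #2] limit_buy(price=96, qty=10): fills=none; bids=[#1:6@100 #2:10@96] asks=[-]
After op 3 [order #3] limit_sell(price=103, qty=1): fills=none; bids=[#1:6@100 #2:10@96] asks=[#3:1@103]
After op 4 [order #4] market_buy(qty=7): fills=#4x#3:1@103; bids=[#1:6@100 #2:10@96] asks=[-]
After op 5 [order #5] market_sell(qty=2): fills=#1x#5:2@100; bids=[#1:4@100 #2:10@96] asks=[-]
After op 6 [order #6] limit_sell(price=105, qty=2): fills=none; bids=[#1:4@100 #2:10@96] asks=[#6:2@105]
After op 7 [order #7] limit_sell(price=99, qty=2): fills=#1x#7:2@100; bids=[#1:2@100 #2:10@96] asks=[#6:2@105]
After op 8 [order #8] limit_sell(price=95, qty=9): fills=#1x#8:2@100 #2x#8:7@96; bids=[#2:3@96] asks=[#6:2@105]
After op 9 [order #9] limit_buy(price=95, qty=3): fills=none; bids=[#2:3@96 #9:3@95] asks=[#6:2@105]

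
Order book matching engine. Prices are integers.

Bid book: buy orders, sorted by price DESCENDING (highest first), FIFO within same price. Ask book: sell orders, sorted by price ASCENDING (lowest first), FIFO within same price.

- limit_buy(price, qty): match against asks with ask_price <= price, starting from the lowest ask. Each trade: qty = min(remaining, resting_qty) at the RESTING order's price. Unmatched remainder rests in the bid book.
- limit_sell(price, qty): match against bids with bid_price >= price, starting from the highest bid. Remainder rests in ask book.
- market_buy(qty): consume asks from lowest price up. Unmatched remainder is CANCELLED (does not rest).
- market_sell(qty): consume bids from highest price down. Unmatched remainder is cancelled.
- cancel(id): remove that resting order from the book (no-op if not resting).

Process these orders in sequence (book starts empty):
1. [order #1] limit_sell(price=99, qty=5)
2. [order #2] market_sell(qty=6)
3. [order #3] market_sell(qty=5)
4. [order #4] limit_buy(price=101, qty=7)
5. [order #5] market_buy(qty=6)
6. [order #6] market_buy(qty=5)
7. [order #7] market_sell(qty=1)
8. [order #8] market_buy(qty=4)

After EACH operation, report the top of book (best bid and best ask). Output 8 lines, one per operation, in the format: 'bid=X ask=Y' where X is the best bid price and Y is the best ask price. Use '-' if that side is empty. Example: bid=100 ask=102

Answer: bid=- ask=99
bid=- ask=99
bid=- ask=99
bid=101 ask=-
bid=101 ask=-
bid=101 ask=-
bid=101 ask=-
bid=101 ask=-

Derivation:
After op 1 [order #1] limit_sell(price=99, qty=5): fills=none; bids=[-] asks=[#1:5@99]
After op 2 [order #2] market_sell(qty=6): fills=none; bids=[-] asks=[#1:5@99]
After op 3 [order #3] market_sell(qty=5): fills=none; bids=[-] asks=[#1:5@99]
After op 4 [order #4] limit_buy(price=101, qty=7): fills=#4x#1:5@99; bids=[#4:2@101] asks=[-]
After op 5 [order #5] market_buy(qty=6): fills=none; bids=[#4:2@101] asks=[-]
After op 6 [order #6] market_buy(qty=5): fills=none; bids=[#4:2@101] asks=[-]
After op 7 [order #7] market_sell(qty=1): fills=#4x#7:1@101; bids=[#4:1@101] asks=[-]
After op 8 [order #8] market_buy(qty=4): fills=none; bids=[#4:1@101] asks=[-]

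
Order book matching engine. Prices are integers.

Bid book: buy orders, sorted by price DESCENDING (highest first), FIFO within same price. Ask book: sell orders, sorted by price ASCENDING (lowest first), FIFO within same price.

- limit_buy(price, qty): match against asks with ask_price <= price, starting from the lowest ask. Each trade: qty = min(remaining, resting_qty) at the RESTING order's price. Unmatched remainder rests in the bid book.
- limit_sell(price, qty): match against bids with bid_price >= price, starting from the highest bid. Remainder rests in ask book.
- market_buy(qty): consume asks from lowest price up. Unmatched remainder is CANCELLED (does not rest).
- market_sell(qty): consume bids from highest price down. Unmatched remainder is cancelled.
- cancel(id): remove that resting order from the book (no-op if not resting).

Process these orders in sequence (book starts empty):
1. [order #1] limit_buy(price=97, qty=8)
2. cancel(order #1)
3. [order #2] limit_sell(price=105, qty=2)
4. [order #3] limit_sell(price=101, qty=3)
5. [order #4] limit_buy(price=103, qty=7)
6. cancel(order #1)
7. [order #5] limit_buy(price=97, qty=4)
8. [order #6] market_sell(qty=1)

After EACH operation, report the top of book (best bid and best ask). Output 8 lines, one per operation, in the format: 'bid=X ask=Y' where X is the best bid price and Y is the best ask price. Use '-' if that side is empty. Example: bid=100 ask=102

After op 1 [order #1] limit_buy(price=97, qty=8): fills=none; bids=[#1:8@97] asks=[-]
After op 2 cancel(order #1): fills=none; bids=[-] asks=[-]
After op 3 [order #2] limit_sell(price=105, qty=2): fills=none; bids=[-] asks=[#2:2@105]
After op 4 [order #3] limit_sell(price=101, qty=3): fills=none; bids=[-] asks=[#3:3@101 #2:2@105]
After op 5 [order #4] limit_buy(price=103, qty=7): fills=#4x#3:3@101; bids=[#4:4@103] asks=[#2:2@105]
After op 6 cancel(order #1): fills=none; bids=[#4:4@103] asks=[#2:2@105]
After op 7 [order #5] limit_buy(price=97, qty=4): fills=none; bids=[#4:4@103 #5:4@97] asks=[#2:2@105]
After op 8 [order #6] market_sell(qty=1): fills=#4x#6:1@103; bids=[#4:3@103 #5:4@97] asks=[#2:2@105]

Answer: bid=97 ask=-
bid=- ask=-
bid=- ask=105
bid=- ask=101
bid=103 ask=105
bid=103 ask=105
bid=103 ask=105
bid=103 ask=105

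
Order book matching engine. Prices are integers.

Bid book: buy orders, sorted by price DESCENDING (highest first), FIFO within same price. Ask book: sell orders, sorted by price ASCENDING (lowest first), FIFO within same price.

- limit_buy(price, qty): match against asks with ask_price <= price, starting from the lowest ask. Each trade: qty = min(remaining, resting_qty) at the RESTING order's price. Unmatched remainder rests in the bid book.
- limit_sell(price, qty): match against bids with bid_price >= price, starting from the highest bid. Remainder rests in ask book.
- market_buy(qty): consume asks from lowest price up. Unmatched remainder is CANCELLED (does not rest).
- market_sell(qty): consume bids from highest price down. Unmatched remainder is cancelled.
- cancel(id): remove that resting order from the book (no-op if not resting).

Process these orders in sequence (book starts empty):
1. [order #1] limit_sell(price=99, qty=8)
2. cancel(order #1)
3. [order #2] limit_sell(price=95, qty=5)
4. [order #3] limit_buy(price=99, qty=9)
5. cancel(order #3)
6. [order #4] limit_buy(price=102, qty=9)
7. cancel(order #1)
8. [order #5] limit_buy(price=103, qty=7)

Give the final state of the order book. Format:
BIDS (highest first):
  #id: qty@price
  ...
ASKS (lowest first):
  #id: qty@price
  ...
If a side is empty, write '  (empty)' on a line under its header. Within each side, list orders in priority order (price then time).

After op 1 [order #1] limit_sell(price=99, qty=8): fills=none; bids=[-] asks=[#1:8@99]
After op 2 cancel(order #1): fills=none; bids=[-] asks=[-]
After op 3 [order #2] limit_sell(price=95, qty=5): fills=none; bids=[-] asks=[#2:5@95]
After op 4 [order #3] limit_buy(price=99, qty=9): fills=#3x#2:5@95; bids=[#3:4@99] asks=[-]
After op 5 cancel(order #3): fills=none; bids=[-] asks=[-]
After op 6 [order #4] limit_buy(price=102, qty=9): fills=none; bids=[#4:9@102] asks=[-]
After op 7 cancel(order #1): fills=none; bids=[#4:9@102] asks=[-]
After op 8 [order #5] limit_buy(price=103, qty=7): fills=none; bids=[#5:7@103 #4:9@102] asks=[-]

Answer: BIDS (highest first):
  #5: 7@103
  #4: 9@102
ASKS (lowest first):
  (empty)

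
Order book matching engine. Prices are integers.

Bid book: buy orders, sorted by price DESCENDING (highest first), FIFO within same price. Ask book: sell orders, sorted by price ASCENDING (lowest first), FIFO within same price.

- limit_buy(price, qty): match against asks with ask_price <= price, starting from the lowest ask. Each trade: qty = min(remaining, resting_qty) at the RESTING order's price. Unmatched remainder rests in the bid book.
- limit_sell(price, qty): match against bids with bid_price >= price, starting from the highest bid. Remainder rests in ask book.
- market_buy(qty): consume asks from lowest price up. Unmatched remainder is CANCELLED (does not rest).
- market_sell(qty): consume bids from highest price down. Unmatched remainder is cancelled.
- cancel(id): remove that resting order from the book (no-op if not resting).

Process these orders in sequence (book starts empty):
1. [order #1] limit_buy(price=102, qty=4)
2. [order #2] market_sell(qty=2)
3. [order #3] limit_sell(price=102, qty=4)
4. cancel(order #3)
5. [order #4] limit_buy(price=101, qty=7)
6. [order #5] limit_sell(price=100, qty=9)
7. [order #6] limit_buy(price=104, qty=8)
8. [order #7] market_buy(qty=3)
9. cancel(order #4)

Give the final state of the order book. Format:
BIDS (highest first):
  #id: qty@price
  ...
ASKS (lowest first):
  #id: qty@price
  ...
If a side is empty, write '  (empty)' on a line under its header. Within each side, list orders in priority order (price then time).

After op 1 [order #1] limit_buy(price=102, qty=4): fills=none; bids=[#1:4@102] asks=[-]
After op 2 [order #2] market_sell(qty=2): fills=#1x#2:2@102; bids=[#1:2@102] asks=[-]
After op 3 [order #3] limit_sell(price=102, qty=4): fills=#1x#3:2@102; bids=[-] asks=[#3:2@102]
After op 4 cancel(order #3): fills=none; bids=[-] asks=[-]
After op 5 [order #4] limit_buy(price=101, qty=7): fills=none; bids=[#4:7@101] asks=[-]
After op 6 [order #5] limit_sell(price=100, qty=9): fills=#4x#5:7@101; bids=[-] asks=[#5:2@100]
After op 7 [order #6] limit_buy(price=104, qty=8): fills=#6x#5:2@100; bids=[#6:6@104] asks=[-]
After op 8 [order #7] market_buy(qty=3): fills=none; bids=[#6:6@104] asks=[-]
After op 9 cancel(order #4): fills=none; bids=[#6:6@104] asks=[-]

Answer: BIDS (highest first):
  #6: 6@104
ASKS (lowest first):
  (empty)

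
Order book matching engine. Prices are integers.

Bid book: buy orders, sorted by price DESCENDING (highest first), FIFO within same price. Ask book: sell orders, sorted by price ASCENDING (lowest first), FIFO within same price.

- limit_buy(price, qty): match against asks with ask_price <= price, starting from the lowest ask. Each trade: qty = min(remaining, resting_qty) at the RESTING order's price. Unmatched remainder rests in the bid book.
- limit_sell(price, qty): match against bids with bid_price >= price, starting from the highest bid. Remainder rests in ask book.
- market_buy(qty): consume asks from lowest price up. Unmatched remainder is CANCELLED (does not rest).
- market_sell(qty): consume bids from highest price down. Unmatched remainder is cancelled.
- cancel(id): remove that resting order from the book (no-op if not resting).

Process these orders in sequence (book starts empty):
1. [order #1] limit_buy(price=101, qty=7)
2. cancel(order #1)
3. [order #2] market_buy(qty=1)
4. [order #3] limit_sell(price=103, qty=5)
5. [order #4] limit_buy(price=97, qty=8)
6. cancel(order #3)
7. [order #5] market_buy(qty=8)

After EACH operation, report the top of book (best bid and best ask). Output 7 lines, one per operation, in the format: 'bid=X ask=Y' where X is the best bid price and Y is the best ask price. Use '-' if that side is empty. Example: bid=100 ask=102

Answer: bid=101 ask=-
bid=- ask=-
bid=- ask=-
bid=- ask=103
bid=97 ask=103
bid=97 ask=-
bid=97 ask=-

Derivation:
After op 1 [order #1] limit_buy(price=101, qty=7): fills=none; bids=[#1:7@101] asks=[-]
After op 2 cancel(order #1): fills=none; bids=[-] asks=[-]
After op 3 [order #2] market_buy(qty=1): fills=none; bids=[-] asks=[-]
After op 4 [order #3] limit_sell(price=103, qty=5): fills=none; bids=[-] asks=[#3:5@103]
After op 5 [order #4] limit_buy(price=97, qty=8): fills=none; bids=[#4:8@97] asks=[#3:5@103]
After op 6 cancel(order #3): fills=none; bids=[#4:8@97] asks=[-]
After op 7 [order #5] market_buy(qty=8): fills=none; bids=[#4:8@97] asks=[-]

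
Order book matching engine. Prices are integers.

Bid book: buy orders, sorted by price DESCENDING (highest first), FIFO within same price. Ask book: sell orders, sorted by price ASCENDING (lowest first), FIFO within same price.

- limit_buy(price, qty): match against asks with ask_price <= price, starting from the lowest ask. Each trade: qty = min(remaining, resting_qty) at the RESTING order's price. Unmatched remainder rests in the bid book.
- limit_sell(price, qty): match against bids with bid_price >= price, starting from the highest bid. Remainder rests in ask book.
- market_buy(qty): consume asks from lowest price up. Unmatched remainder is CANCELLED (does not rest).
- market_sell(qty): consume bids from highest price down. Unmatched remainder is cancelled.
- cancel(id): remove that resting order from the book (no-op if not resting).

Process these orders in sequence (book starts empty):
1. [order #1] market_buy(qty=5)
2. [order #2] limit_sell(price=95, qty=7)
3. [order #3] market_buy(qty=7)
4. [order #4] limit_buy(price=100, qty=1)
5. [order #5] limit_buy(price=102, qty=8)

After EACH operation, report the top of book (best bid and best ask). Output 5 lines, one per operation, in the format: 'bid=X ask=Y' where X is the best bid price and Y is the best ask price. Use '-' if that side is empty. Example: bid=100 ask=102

After op 1 [order #1] market_buy(qty=5): fills=none; bids=[-] asks=[-]
After op 2 [order #2] limit_sell(price=95, qty=7): fills=none; bids=[-] asks=[#2:7@95]
After op 3 [order #3] market_buy(qty=7): fills=#3x#2:7@95; bids=[-] asks=[-]
After op 4 [order #4] limit_buy(price=100, qty=1): fills=none; bids=[#4:1@100] asks=[-]
After op 5 [order #5] limit_buy(price=102, qty=8): fills=none; bids=[#5:8@102 #4:1@100] asks=[-]

Answer: bid=- ask=-
bid=- ask=95
bid=- ask=-
bid=100 ask=-
bid=102 ask=-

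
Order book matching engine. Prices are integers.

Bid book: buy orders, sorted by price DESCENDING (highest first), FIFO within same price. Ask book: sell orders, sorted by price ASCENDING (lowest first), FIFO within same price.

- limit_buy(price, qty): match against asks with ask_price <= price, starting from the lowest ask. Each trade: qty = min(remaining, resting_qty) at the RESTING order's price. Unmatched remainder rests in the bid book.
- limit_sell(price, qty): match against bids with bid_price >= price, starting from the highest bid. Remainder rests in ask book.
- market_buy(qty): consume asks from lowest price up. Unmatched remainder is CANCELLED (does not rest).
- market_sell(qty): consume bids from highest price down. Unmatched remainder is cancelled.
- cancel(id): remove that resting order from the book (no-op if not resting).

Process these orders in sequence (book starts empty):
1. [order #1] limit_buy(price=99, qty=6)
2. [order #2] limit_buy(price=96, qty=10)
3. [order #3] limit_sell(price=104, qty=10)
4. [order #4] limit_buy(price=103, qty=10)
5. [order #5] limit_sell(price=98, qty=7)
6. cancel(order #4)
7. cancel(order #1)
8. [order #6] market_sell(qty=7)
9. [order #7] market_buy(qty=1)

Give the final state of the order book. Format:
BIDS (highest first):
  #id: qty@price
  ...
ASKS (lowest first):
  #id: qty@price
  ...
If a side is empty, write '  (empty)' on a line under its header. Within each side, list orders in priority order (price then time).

Answer: BIDS (highest first):
  #2: 3@96
ASKS (lowest first):
  #3: 9@104

Derivation:
After op 1 [order #1] limit_buy(price=99, qty=6): fills=none; bids=[#1:6@99] asks=[-]
After op 2 [order #2] limit_buy(price=96, qty=10): fills=none; bids=[#1:6@99 #2:10@96] asks=[-]
After op 3 [order #3] limit_sell(price=104, qty=10): fills=none; bids=[#1:6@99 #2:10@96] asks=[#3:10@104]
After op 4 [order #4] limit_buy(price=103, qty=10): fills=none; bids=[#4:10@103 #1:6@99 #2:10@96] asks=[#3:10@104]
After op 5 [order #5] limit_sell(price=98, qty=7): fills=#4x#5:7@103; bids=[#4:3@103 #1:6@99 #2:10@96] asks=[#3:10@104]
After op 6 cancel(order #4): fills=none; bids=[#1:6@99 #2:10@96] asks=[#3:10@104]
After op 7 cancel(order #1): fills=none; bids=[#2:10@96] asks=[#3:10@104]
After op 8 [order #6] market_sell(qty=7): fills=#2x#6:7@96; bids=[#2:3@96] asks=[#3:10@104]
After op 9 [order #7] market_buy(qty=1): fills=#7x#3:1@104; bids=[#2:3@96] asks=[#3:9@104]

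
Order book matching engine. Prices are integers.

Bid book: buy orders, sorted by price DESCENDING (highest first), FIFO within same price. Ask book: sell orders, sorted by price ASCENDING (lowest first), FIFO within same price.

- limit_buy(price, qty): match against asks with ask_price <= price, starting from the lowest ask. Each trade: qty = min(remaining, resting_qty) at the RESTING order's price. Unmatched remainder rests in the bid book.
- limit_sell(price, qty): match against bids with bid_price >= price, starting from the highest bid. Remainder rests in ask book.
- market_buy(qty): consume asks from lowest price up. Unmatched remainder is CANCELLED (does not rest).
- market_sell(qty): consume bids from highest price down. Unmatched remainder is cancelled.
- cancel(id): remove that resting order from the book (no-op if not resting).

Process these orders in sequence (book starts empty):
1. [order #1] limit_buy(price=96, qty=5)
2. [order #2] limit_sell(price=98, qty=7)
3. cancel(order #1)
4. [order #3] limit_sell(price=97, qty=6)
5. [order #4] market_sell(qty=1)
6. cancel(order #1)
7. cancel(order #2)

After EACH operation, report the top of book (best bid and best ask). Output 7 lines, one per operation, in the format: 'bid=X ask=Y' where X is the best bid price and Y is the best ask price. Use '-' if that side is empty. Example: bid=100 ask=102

After op 1 [order #1] limit_buy(price=96, qty=5): fills=none; bids=[#1:5@96] asks=[-]
After op 2 [order #2] limit_sell(price=98, qty=7): fills=none; bids=[#1:5@96] asks=[#2:7@98]
After op 3 cancel(order #1): fills=none; bids=[-] asks=[#2:7@98]
After op 4 [order #3] limit_sell(price=97, qty=6): fills=none; bids=[-] asks=[#3:6@97 #2:7@98]
After op 5 [order #4] market_sell(qty=1): fills=none; bids=[-] asks=[#3:6@97 #2:7@98]
After op 6 cancel(order #1): fills=none; bids=[-] asks=[#3:6@97 #2:7@98]
After op 7 cancel(order #2): fills=none; bids=[-] asks=[#3:6@97]

Answer: bid=96 ask=-
bid=96 ask=98
bid=- ask=98
bid=- ask=97
bid=- ask=97
bid=- ask=97
bid=- ask=97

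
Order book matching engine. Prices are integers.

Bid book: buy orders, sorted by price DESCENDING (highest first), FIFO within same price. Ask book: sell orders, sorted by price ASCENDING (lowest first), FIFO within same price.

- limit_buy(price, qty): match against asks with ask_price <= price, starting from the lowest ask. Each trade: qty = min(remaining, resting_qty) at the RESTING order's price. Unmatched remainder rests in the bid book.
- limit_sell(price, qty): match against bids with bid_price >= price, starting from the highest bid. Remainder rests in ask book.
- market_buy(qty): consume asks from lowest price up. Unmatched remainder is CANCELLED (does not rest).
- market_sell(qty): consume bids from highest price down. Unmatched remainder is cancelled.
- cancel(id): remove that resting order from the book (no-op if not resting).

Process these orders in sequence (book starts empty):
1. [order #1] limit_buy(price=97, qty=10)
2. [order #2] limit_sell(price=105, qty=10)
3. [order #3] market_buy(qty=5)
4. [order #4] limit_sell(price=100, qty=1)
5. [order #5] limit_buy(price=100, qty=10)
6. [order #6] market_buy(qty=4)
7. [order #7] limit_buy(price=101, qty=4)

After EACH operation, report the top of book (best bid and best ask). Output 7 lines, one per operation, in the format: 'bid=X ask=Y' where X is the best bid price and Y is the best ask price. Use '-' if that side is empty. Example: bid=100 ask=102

After op 1 [order #1] limit_buy(price=97, qty=10): fills=none; bids=[#1:10@97] asks=[-]
After op 2 [order #2] limit_sell(price=105, qty=10): fills=none; bids=[#1:10@97] asks=[#2:10@105]
After op 3 [order #3] market_buy(qty=5): fills=#3x#2:5@105; bids=[#1:10@97] asks=[#2:5@105]
After op 4 [order #4] limit_sell(price=100, qty=1): fills=none; bids=[#1:10@97] asks=[#4:1@100 #2:5@105]
After op 5 [order #5] limit_buy(price=100, qty=10): fills=#5x#4:1@100; bids=[#5:9@100 #1:10@97] asks=[#2:5@105]
After op 6 [order #6] market_buy(qty=4): fills=#6x#2:4@105; bids=[#5:9@100 #1:10@97] asks=[#2:1@105]
After op 7 [order #7] limit_buy(price=101, qty=4): fills=none; bids=[#7:4@101 #5:9@100 #1:10@97] asks=[#2:1@105]

Answer: bid=97 ask=-
bid=97 ask=105
bid=97 ask=105
bid=97 ask=100
bid=100 ask=105
bid=100 ask=105
bid=101 ask=105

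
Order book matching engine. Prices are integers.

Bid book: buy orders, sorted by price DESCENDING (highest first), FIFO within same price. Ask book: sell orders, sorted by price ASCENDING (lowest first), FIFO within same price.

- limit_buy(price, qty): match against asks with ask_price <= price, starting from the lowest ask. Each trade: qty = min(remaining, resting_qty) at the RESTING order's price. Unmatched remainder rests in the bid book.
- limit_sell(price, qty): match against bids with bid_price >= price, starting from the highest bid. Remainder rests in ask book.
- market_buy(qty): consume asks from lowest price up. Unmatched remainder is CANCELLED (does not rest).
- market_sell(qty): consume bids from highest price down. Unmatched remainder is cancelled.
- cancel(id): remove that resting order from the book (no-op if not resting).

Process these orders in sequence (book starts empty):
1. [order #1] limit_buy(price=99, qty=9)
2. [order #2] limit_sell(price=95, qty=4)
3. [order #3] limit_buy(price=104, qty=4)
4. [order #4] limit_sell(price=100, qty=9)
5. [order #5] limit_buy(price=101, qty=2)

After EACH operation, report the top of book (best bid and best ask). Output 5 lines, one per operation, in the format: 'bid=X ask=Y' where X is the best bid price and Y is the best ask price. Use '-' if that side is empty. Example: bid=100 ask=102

After op 1 [order #1] limit_buy(price=99, qty=9): fills=none; bids=[#1:9@99] asks=[-]
After op 2 [order #2] limit_sell(price=95, qty=4): fills=#1x#2:4@99; bids=[#1:5@99] asks=[-]
After op 3 [order #3] limit_buy(price=104, qty=4): fills=none; bids=[#3:4@104 #1:5@99] asks=[-]
After op 4 [order #4] limit_sell(price=100, qty=9): fills=#3x#4:4@104; bids=[#1:5@99] asks=[#4:5@100]
After op 5 [order #5] limit_buy(price=101, qty=2): fills=#5x#4:2@100; bids=[#1:5@99] asks=[#4:3@100]

Answer: bid=99 ask=-
bid=99 ask=-
bid=104 ask=-
bid=99 ask=100
bid=99 ask=100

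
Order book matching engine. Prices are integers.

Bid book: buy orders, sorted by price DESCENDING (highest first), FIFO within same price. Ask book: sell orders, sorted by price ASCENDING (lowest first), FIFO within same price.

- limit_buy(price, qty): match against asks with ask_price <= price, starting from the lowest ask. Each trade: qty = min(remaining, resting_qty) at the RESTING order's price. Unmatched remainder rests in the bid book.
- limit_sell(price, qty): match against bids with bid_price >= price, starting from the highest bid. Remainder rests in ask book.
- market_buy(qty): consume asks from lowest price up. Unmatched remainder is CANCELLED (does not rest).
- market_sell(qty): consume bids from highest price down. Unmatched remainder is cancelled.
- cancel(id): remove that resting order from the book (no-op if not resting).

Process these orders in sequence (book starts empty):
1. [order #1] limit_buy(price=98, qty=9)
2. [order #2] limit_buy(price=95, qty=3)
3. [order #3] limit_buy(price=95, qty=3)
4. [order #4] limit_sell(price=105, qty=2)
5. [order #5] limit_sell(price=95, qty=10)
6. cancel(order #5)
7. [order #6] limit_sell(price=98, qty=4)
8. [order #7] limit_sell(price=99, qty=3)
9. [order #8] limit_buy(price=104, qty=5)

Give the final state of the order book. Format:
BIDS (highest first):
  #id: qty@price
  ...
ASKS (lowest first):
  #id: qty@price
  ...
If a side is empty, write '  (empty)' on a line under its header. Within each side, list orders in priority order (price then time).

Answer: BIDS (highest first):
  #2: 2@95
  #3: 3@95
ASKS (lowest first):
  #7: 2@99
  #4: 2@105

Derivation:
After op 1 [order #1] limit_buy(price=98, qty=9): fills=none; bids=[#1:9@98] asks=[-]
After op 2 [order #2] limit_buy(price=95, qty=3): fills=none; bids=[#1:9@98 #2:3@95] asks=[-]
After op 3 [order #3] limit_buy(price=95, qty=3): fills=none; bids=[#1:9@98 #2:3@95 #3:3@95] asks=[-]
After op 4 [order #4] limit_sell(price=105, qty=2): fills=none; bids=[#1:9@98 #2:3@95 #3:3@95] asks=[#4:2@105]
After op 5 [order #5] limit_sell(price=95, qty=10): fills=#1x#5:9@98 #2x#5:1@95; bids=[#2:2@95 #3:3@95] asks=[#4:2@105]
After op 6 cancel(order #5): fills=none; bids=[#2:2@95 #3:3@95] asks=[#4:2@105]
After op 7 [order #6] limit_sell(price=98, qty=4): fills=none; bids=[#2:2@95 #3:3@95] asks=[#6:4@98 #4:2@105]
After op 8 [order #7] limit_sell(price=99, qty=3): fills=none; bids=[#2:2@95 #3:3@95] asks=[#6:4@98 #7:3@99 #4:2@105]
After op 9 [order #8] limit_buy(price=104, qty=5): fills=#8x#6:4@98 #8x#7:1@99; bids=[#2:2@95 #3:3@95] asks=[#7:2@99 #4:2@105]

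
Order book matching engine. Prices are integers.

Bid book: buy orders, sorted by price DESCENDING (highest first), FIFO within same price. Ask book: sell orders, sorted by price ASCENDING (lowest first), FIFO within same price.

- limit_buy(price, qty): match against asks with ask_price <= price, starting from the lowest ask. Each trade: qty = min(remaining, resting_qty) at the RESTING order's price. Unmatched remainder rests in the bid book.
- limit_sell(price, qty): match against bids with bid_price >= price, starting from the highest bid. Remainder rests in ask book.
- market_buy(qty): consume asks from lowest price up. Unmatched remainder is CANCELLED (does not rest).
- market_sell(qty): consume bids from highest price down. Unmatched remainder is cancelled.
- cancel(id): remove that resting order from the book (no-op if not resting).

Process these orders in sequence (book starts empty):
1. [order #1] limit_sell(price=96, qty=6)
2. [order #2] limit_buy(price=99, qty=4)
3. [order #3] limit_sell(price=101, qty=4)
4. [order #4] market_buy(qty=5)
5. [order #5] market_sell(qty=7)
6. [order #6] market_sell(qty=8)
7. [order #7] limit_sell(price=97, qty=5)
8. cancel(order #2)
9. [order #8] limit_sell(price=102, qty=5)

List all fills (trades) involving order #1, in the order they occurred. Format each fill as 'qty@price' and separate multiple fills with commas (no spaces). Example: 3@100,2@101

After op 1 [order #1] limit_sell(price=96, qty=6): fills=none; bids=[-] asks=[#1:6@96]
After op 2 [order #2] limit_buy(price=99, qty=4): fills=#2x#1:4@96; bids=[-] asks=[#1:2@96]
After op 3 [order #3] limit_sell(price=101, qty=4): fills=none; bids=[-] asks=[#1:2@96 #3:4@101]
After op 4 [order #4] market_buy(qty=5): fills=#4x#1:2@96 #4x#3:3@101; bids=[-] asks=[#3:1@101]
After op 5 [order #5] market_sell(qty=7): fills=none; bids=[-] asks=[#3:1@101]
After op 6 [order #6] market_sell(qty=8): fills=none; bids=[-] asks=[#3:1@101]
After op 7 [order #7] limit_sell(price=97, qty=5): fills=none; bids=[-] asks=[#7:5@97 #3:1@101]
After op 8 cancel(order #2): fills=none; bids=[-] asks=[#7:5@97 #3:1@101]
After op 9 [order #8] limit_sell(price=102, qty=5): fills=none; bids=[-] asks=[#7:5@97 #3:1@101 #8:5@102]

Answer: 4@96,2@96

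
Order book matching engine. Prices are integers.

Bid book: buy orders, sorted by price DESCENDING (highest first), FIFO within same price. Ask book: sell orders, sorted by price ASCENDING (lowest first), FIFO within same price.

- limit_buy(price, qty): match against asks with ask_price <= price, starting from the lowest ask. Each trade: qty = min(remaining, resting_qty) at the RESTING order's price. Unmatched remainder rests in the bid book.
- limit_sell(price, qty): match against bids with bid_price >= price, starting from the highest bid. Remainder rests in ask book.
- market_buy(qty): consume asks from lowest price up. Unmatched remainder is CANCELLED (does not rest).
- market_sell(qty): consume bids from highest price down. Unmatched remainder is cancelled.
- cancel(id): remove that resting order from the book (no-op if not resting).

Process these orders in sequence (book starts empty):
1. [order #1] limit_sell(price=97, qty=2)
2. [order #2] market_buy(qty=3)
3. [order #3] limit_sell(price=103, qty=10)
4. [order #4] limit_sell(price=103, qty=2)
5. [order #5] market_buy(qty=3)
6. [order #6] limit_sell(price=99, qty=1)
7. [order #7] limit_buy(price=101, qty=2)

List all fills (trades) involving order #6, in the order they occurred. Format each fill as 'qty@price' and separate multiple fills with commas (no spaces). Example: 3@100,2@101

Answer: 1@99

Derivation:
After op 1 [order #1] limit_sell(price=97, qty=2): fills=none; bids=[-] asks=[#1:2@97]
After op 2 [order #2] market_buy(qty=3): fills=#2x#1:2@97; bids=[-] asks=[-]
After op 3 [order #3] limit_sell(price=103, qty=10): fills=none; bids=[-] asks=[#3:10@103]
After op 4 [order #4] limit_sell(price=103, qty=2): fills=none; bids=[-] asks=[#3:10@103 #4:2@103]
After op 5 [order #5] market_buy(qty=3): fills=#5x#3:3@103; bids=[-] asks=[#3:7@103 #4:2@103]
After op 6 [order #6] limit_sell(price=99, qty=1): fills=none; bids=[-] asks=[#6:1@99 #3:7@103 #4:2@103]
After op 7 [order #7] limit_buy(price=101, qty=2): fills=#7x#6:1@99; bids=[#7:1@101] asks=[#3:7@103 #4:2@103]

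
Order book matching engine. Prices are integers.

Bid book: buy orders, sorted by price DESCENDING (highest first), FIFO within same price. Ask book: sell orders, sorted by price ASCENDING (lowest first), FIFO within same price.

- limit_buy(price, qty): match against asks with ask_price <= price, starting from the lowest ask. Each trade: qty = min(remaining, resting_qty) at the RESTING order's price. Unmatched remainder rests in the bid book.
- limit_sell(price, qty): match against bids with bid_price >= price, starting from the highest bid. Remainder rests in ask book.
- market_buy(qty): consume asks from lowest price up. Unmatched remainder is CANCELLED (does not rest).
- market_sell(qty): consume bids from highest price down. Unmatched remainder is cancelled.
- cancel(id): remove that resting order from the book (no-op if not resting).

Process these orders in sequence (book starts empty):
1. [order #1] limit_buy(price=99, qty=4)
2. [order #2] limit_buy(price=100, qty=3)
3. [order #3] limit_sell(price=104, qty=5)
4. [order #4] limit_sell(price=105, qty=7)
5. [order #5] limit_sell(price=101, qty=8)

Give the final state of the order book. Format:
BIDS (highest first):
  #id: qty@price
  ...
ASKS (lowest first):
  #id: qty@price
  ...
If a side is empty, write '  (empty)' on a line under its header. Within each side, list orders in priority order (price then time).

Answer: BIDS (highest first):
  #2: 3@100
  #1: 4@99
ASKS (lowest first):
  #5: 8@101
  #3: 5@104
  #4: 7@105

Derivation:
After op 1 [order #1] limit_buy(price=99, qty=4): fills=none; bids=[#1:4@99] asks=[-]
After op 2 [order #2] limit_buy(price=100, qty=3): fills=none; bids=[#2:3@100 #1:4@99] asks=[-]
After op 3 [order #3] limit_sell(price=104, qty=5): fills=none; bids=[#2:3@100 #1:4@99] asks=[#3:5@104]
After op 4 [order #4] limit_sell(price=105, qty=7): fills=none; bids=[#2:3@100 #1:4@99] asks=[#3:5@104 #4:7@105]
After op 5 [order #5] limit_sell(price=101, qty=8): fills=none; bids=[#2:3@100 #1:4@99] asks=[#5:8@101 #3:5@104 #4:7@105]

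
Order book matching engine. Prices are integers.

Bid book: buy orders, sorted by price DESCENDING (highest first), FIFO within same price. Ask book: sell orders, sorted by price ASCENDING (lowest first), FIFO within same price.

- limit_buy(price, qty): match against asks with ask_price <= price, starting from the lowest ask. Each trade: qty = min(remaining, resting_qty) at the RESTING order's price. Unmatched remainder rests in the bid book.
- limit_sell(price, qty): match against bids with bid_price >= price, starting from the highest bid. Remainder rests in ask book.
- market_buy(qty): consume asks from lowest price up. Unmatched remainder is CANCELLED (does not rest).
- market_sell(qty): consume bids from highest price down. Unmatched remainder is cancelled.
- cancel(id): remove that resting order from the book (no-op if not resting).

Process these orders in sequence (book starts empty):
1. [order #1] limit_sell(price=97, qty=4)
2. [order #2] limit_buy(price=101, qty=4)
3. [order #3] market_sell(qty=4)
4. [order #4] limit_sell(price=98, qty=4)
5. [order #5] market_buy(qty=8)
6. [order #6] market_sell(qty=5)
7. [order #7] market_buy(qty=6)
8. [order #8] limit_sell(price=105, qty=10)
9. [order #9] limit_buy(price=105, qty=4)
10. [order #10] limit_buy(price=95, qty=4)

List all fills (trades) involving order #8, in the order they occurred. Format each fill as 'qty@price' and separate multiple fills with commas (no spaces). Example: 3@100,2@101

After op 1 [order #1] limit_sell(price=97, qty=4): fills=none; bids=[-] asks=[#1:4@97]
After op 2 [order #2] limit_buy(price=101, qty=4): fills=#2x#1:4@97; bids=[-] asks=[-]
After op 3 [order #3] market_sell(qty=4): fills=none; bids=[-] asks=[-]
After op 4 [order #4] limit_sell(price=98, qty=4): fills=none; bids=[-] asks=[#4:4@98]
After op 5 [order #5] market_buy(qty=8): fills=#5x#4:4@98; bids=[-] asks=[-]
After op 6 [order #6] market_sell(qty=5): fills=none; bids=[-] asks=[-]
After op 7 [order #7] market_buy(qty=6): fills=none; bids=[-] asks=[-]
After op 8 [order #8] limit_sell(price=105, qty=10): fills=none; bids=[-] asks=[#8:10@105]
After op 9 [order #9] limit_buy(price=105, qty=4): fills=#9x#8:4@105; bids=[-] asks=[#8:6@105]
After op 10 [order #10] limit_buy(price=95, qty=4): fills=none; bids=[#10:4@95] asks=[#8:6@105]

Answer: 4@105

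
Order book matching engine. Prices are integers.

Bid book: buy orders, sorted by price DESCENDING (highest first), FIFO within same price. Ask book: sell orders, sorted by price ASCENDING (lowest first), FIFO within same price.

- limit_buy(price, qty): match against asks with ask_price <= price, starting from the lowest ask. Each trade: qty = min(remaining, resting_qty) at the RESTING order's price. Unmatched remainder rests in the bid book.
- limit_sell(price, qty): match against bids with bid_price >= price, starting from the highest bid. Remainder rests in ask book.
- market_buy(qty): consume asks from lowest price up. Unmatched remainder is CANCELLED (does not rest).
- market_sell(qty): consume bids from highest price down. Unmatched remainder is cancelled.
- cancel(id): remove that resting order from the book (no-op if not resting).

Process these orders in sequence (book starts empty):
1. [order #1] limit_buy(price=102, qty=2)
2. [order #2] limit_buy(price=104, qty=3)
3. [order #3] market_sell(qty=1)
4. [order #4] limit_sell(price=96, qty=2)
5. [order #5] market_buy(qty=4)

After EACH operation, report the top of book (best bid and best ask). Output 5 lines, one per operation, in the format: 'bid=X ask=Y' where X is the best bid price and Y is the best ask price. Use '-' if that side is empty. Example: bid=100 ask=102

Answer: bid=102 ask=-
bid=104 ask=-
bid=104 ask=-
bid=102 ask=-
bid=102 ask=-

Derivation:
After op 1 [order #1] limit_buy(price=102, qty=2): fills=none; bids=[#1:2@102] asks=[-]
After op 2 [order #2] limit_buy(price=104, qty=3): fills=none; bids=[#2:3@104 #1:2@102] asks=[-]
After op 3 [order #3] market_sell(qty=1): fills=#2x#3:1@104; bids=[#2:2@104 #1:2@102] asks=[-]
After op 4 [order #4] limit_sell(price=96, qty=2): fills=#2x#4:2@104; bids=[#1:2@102] asks=[-]
After op 5 [order #5] market_buy(qty=4): fills=none; bids=[#1:2@102] asks=[-]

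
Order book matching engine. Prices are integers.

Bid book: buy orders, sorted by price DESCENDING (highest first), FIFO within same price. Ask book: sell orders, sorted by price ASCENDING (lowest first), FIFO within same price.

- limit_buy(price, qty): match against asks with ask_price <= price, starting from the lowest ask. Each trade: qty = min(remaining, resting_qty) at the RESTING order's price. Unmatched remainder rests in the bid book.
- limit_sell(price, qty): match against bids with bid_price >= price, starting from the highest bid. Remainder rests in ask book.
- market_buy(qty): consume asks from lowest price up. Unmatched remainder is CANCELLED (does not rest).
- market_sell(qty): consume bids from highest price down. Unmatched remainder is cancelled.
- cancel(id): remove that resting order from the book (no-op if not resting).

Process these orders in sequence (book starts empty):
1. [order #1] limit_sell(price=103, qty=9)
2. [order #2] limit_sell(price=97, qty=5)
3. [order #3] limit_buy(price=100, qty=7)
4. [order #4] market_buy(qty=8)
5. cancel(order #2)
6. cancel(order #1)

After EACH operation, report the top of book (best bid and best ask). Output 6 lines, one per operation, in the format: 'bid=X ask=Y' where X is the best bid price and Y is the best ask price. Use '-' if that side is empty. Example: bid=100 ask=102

After op 1 [order #1] limit_sell(price=103, qty=9): fills=none; bids=[-] asks=[#1:9@103]
After op 2 [order #2] limit_sell(price=97, qty=5): fills=none; bids=[-] asks=[#2:5@97 #1:9@103]
After op 3 [order #3] limit_buy(price=100, qty=7): fills=#3x#2:5@97; bids=[#3:2@100] asks=[#1:9@103]
After op 4 [order #4] market_buy(qty=8): fills=#4x#1:8@103; bids=[#3:2@100] asks=[#1:1@103]
After op 5 cancel(order #2): fills=none; bids=[#3:2@100] asks=[#1:1@103]
After op 6 cancel(order #1): fills=none; bids=[#3:2@100] asks=[-]

Answer: bid=- ask=103
bid=- ask=97
bid=100 ask=103
bid=100 ask=103
bid=100 ask=103
bid=100 ask=-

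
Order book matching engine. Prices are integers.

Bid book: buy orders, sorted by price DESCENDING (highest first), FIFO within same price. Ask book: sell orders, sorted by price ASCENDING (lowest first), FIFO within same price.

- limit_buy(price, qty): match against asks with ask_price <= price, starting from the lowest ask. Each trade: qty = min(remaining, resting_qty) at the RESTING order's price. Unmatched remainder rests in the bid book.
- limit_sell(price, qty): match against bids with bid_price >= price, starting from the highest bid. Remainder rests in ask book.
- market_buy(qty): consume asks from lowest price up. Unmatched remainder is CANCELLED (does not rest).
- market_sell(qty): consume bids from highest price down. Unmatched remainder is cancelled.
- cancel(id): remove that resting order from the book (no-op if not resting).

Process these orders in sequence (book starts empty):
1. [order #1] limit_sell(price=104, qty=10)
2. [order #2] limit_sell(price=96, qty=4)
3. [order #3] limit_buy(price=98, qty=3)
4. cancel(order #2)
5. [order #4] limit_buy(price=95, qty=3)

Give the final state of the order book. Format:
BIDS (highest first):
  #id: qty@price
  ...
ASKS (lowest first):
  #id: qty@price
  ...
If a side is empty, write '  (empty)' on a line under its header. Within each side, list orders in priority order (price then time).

Answer: BIDS (highest first):
  #4: 3@95
ASKS (lowest first):
  #1: 10@104

Derivation:
After op 1 [order #1] limit_sell(price=104, qty=10): fills=none; bids=[-] asks=[#1:10@104]
After op 2 [order #2] limit_sell(price=96, qty=4): fills=none; bids=[-] asks=[#2:4@96 #1:10@104]
After op 3 [order #3] limit_buy(price=98, qty=3): fills=#3x#2:3@96; bids=[-] asks=[#2:1@96 #1:10@104]
After op 4 cancel(order #2): fills=none; bids=[-] asks=[#1:10@104]
After op 5 [order #4] limit_buy(price=95, qty=3): fills=none; bids=[#4:3@95] asks=[#1:10@104]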